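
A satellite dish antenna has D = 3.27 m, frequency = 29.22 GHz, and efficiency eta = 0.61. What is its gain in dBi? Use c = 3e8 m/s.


lambda = c/f = 3e8 / 2.922e+10 = 0.01026694 m
G = eta*(pi*D/lambda)^2 = 0.61*(pi*3.27/0.01026694)^2
G = 610721.2050 (linear)
G = 10*log10(610721.2050) = 57.8584 dBi

57.8584 dBi


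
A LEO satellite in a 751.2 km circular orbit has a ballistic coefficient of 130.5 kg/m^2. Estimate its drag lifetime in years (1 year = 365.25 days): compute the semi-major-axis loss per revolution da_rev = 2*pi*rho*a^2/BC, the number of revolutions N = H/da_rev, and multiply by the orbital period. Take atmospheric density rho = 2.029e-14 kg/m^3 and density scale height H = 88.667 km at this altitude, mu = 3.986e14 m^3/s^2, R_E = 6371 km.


a = R_E + alt = 7122.2000 km = 7.1222e+06 m
da_rev = 2*pi*rho*a^2/BC = 2*pi*2.029e-14*(7.1222e+06)^2/130.5 = 0.0495541161 m per revolution
N = H/da_rev = 88667.0000 m / 0.0495541161 m = 1.7892964e+06 revolutions
P = 2*pi*sqrt(a^3/mu) = 5981.8080 s
lifetime = N*P = 1.7892964e+06 * 5981.8080 = 1.0703227e+10 s = 123879.9459 days
years = 123879.9459 / 365.25 = 339.1648 years

339.1648 years


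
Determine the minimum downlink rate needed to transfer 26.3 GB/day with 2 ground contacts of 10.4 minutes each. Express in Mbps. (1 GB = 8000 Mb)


total contact time = 2 * 10.4 * 60 = 1248.0000 s
data = 26.3 GB = 210400.0000 Mb
rate = 210400.0000 / 1248.0000 = 168.5897 Mbps

168.5897 Mbps


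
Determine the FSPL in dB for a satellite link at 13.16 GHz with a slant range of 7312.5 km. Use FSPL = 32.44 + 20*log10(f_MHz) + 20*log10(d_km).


f = 13.16 GHz = 13160.0000 MHz
d = 7312.5 km
FSPL = 32.44 + 20*log10(13160.0000) + 20*log10(7312.5)
FSPL = 32.44 + 82.3851 + 77.2813
FSPL = 192.1064 dB

192.1064 dB


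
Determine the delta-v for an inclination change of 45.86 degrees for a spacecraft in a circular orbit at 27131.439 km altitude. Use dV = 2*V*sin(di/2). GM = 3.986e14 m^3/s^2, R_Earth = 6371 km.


r = 33502.4390 km = 3.3502439e+07 m
V = sqrt(mu/r) = 3449.2958 m/s
di = 45.86 deg = 0.800408 rad
dV = 2*V*sin(di/2) = 2*3449.2958*sin(0.400204)
dV = 2687.7342 m/s = 2.6877 km/s

2.6877 km/s


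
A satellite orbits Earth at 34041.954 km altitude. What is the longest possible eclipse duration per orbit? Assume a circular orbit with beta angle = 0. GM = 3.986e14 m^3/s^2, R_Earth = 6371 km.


r = 40412.9540 km
T = 1347.5375 min
Eclipse fraction = arcsin(R_E/r)/pi = arcsin(6371.0000/40412.9540)/pi
= arcsin(0.1576475)/pi = 0.05039096
Eclipse duration = 0.05039096 * 1347.5375 = 67.9037 min

67.9037 minutes


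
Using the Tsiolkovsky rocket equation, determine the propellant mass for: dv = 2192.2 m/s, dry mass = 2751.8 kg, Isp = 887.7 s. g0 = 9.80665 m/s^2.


ve = Isp * g0 = 887.7 * 9.80665 = 8705.363205 m/s
mass ratio = exp(dv/ve) = exp(2192.2/8705.363205) = 1.28636675
m_prop = m_dry * (mr - 1) = 2751.8 * (1.28636675 - 1)
m_prop = 788.0240 kg

788.0240 kg


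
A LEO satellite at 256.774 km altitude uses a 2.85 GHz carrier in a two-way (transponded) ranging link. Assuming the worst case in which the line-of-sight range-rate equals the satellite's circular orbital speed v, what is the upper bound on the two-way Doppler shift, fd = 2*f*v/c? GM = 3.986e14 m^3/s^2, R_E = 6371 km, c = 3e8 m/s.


r = 6.627774e+06 m
v = sqrt(mu/r) = 7755.0536 m/s (worst-case radial velocity)
f = 2.85 GHz = 2.85e+09 Hz
fd = 2*f*v/c = 2*2.85e+09*7755.0536/3.0e+08
fd = 147346.0177 Hz

147346.0177 Hz


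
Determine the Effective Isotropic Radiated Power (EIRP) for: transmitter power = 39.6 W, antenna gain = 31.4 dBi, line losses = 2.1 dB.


Pt = 39.6 W = 15.9770 dBW
EIRP = Pt_dBW + Gt - losses = 15.9770 + 31.4 - 2.1 = 45.2770 dBW

45.2770 dBW


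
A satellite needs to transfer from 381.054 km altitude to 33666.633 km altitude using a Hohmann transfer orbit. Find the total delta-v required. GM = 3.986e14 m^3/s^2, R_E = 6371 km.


r1 = 6752.0540 km = 6.752054e+06 m
r2 = 40037.6330 km = 4.0037633e+07 m
dv1 = sqrt(mu/r1)*(sqrt(2*r2/(r1+r2)) - 1) = 2368.0084 m/s
dv2 = sqrt(mu/r2)*(1 - sqrt(2*r1/(r1+r2))) = 1460.1666 m/s
total dv = |dv1| + |dv2| = 2368.0084 + 1460.1666 = 3828.1750 m/s = 3.8282 km/s

3.8282 km/s


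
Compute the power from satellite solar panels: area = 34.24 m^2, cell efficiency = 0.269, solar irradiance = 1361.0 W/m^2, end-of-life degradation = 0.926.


P = area * eta * S * degradation
P = 34.24 * 0.269 * 1361.0 * 0.926
P = 11607.9398 W

11607.9398 W


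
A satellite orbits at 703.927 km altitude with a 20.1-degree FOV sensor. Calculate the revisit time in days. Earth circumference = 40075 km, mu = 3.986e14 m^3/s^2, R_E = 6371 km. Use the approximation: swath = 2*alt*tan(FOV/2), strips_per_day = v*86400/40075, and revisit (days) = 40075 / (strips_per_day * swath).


swath = 2*703.927*tan(0.1754056) = 249.5096 km
v = sqrt(mu/r) = 7505.9845 m/s = 7.5060 km/s
strips/day = v*86400/40075 = 7.5060*86400/40075 = 16.1826
coverage/day = strips * swath = 16.1826 * 249.5096 = 4037.7105 km
revisit = 40075 / 4037.7105 = 9.9252 days

9.9252 days


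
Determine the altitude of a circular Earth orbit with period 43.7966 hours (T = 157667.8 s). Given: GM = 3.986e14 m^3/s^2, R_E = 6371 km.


T = 157667.8 s
r = (mu*T^2/(4*pi^2))^(1/3) = (3.986e14 * 157667.8^2 / (4*pi^2))^(1/3)
r = 6.3079444e+07 m = 63079.4442 km
alt = r - R_E = 63079.4442 - 6371 = 56708.4442 km

56708.4442 km


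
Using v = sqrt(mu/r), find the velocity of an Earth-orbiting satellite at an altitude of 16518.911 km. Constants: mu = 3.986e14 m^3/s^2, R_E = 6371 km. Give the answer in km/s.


r = R_E + alt = 6371.0 + 16518.911 = 22889.9110 km = 2.2889911e+07 m
v = sqrt(mu/r) = sqrt(3.986e14 / 2.2889911e+07) = 4172.9828 m/s = 4.1730 km/s

4.1730 km/s


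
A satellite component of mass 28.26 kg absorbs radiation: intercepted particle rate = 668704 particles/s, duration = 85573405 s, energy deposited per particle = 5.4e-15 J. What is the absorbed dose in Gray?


Total energy deposited = rate * time * E_per
  = 668704 * 85573405 * 5.4e-15 = 0.3090057 J
Dose = E_total / mass = 0.3090057 / 28.26
Dose = 0.01093438 Gy

0.0109 Gy


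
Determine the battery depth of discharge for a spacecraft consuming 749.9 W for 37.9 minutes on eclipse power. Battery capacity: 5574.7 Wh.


E_used = P * t / 60 = 749.9 * 37.9 / 60 = 473.6868 Wh
DOD = E_used / E_total * 100 = 473.6868 / 5574.7 * 100
DOD = 8.4971 %

8.4971 %


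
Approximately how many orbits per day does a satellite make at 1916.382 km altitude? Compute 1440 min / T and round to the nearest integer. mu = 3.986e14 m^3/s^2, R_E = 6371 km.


r = 8.287382e+06 m
T = 2*pi*sqrt(r^3/mu) = 7508.2246 s = 125.1371 min
revs/day = 1440 / 125.1371 = 11.5074
Rounded: 12 revolutions per day

12 revolutions per day


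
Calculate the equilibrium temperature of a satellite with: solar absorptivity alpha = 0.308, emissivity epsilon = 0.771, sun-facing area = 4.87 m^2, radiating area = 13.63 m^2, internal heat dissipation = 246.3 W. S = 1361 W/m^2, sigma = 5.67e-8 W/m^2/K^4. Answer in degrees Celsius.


Numerator = alpha*S*A_sun + Q_int = 0.308*1361*4.87 + 246.3 = 2287.7456 W
Denominator = eps*sigma*A_rad = 0.771*5.67e-8*13.63 = 5.9584499e-07 W/K^4
T^4 = 3.8394978e+09 K^4
T = 248.9251 K = -24.2249 C

-24.2249 degrees Celsius


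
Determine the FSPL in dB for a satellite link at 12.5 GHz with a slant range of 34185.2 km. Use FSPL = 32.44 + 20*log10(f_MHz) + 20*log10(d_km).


f = 12.5 GHz = 12500.0000 MHz
d = 34185.2 km
FSPL = 32.44 + 20*log10(12500.0000) + 20*log10(34185.2)
FSPL = 32.44 + 81.9382 + 90.6768
FSPL = 205.0550 dB

205.0550 dB


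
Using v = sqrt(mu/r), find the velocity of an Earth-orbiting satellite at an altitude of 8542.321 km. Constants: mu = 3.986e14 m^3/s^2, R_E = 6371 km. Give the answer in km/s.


r = R_E + alt = 6371.0 + 8542.321 = 14913.3210 km = 1.4913321e+07 m
v = sqrt(mu/r) = sqrt(3.986e14 / 1.4913321e+07) = 5169.8919 m/s = 5.1699 km/s

5.1699 km/s


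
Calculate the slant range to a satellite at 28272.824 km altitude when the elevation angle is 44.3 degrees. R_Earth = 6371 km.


h = 28272.824 km, el = 44.3 deg
d = -R_E*sin(el) + sqrt((R_E*sin(el))^2 + 2*R_E*h + h^2)
d = -6371.0000*sin(0.7731809) + sqrt((6371.0000*0.6984153)^2 + 2*6371.0000*28272.824 + 28272.824^2)
d = 29892.8462 km

29892.8462 km


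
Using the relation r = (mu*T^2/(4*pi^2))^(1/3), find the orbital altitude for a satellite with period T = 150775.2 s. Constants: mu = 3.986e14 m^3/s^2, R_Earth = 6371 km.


T = 150775.2 s
r = (mu*T^2/(4*pi^2))^(1/3) = (3.986e14 * 150775.2^2 / (4*pi^2))^(1/3)
r = 6.1227397e+07 m = 61227.3968 km
alt = r - R_E = 61227.3968 - 6371 = 54856.3968 km

54856.3968 km


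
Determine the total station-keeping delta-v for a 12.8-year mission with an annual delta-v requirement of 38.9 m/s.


dV = rate * years = 38.9 * 12.8
dV = 497.9200 m/s

497.9200 m/s


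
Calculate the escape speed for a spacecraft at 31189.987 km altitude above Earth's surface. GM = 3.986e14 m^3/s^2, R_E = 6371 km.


r = 6371.0 + 31189.987 = 37560.9870 km = 3.7560987e+07 m
v_esc = sqrt(2*mu/r) = sqrt(2*3.986e14 / 3.7560987e+07)
v_esc = 4606.9675 m/s = 4.6070 km/s

4.6070 km/s


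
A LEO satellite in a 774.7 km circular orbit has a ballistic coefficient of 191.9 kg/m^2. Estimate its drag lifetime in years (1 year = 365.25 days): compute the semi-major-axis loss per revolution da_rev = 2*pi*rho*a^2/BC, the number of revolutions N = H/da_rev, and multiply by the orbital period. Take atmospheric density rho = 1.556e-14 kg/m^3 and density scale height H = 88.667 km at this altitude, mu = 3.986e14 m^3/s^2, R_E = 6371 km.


a = R_E + alt = 7145.7000 km = 7.1457e+06 m
da_rev = 2*pi*rho*a^2/BC = 2*pi*1.556e-14*(7.1457e+06)^2/191.9 = 0.0260138148 m per revolution
N = H/da_rev = 88667.0000 m / 0.0260138148 m = 3.4084582e+06 revolutions
P = 2*pi*sqrt(a^3/mu) = 6011.4382 s
lifetime = N*P = 3.4084582e+06 * 6011.4382 = 2.0489736e+10 s = 237149.7207 days
years = 237149.7207 / 365.25 = 649.2805 years

649.2805 years


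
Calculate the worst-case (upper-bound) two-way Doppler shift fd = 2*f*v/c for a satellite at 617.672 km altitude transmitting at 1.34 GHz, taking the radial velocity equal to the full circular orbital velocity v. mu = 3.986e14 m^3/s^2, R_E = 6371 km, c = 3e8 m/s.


r = 6.988672e+06 m
v = sqrt(mu/r) = 7552.1624 m/s (worst-case radial velocity)
f = 1.34 GHz = 1.34e+09 Hz
fd = 2*f*v/c = 2*1.34e+09*7552.1624/3.0e+08
fd = 67465.9838 Hz

67465.9838 Hz


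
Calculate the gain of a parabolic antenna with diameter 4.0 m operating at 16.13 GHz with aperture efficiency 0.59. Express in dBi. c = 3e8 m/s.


lambda = c/f = 3e8 / 1.613e+10 = 0.01859888 m
G = eta*(pi*D/lambda)^2 = 0.59*(pi*4.0/0.01859888)^2
G = 269338.2072 (linear)
G = 10*log10(269338.2072) = 54.3030 dBi

54.3030 dBi


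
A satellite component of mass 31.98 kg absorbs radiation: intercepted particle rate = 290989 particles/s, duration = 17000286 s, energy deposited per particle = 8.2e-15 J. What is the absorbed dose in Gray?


Total energy deposited = rate * time * E_per
  = 290989 * 17000286 * 8.2e-15 = 0.04056455 J
Dose = E_total / mass = 0.04056455 / 31.98
Dose = 0.001268435 Gy

0.0013 Gy


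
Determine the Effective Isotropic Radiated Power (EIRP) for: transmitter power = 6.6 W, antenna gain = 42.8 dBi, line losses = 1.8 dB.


Pt = 6.6 W = 8.1954 dBW
EIRP = Pt_dBW + Gt - losses = 8.1954 + 42.8 - 1.8 = 49.1954 dBW

49.1954 dBW


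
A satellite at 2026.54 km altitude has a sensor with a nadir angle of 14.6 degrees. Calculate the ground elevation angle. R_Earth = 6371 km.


r = R_E + alt = 8397.5400 km
Law of sines in the satellite / Earth-center / ground-point triangle:
  sin(nadir)/R_E = sin(90 + el)/r  =>  cos(el) = (r/R_E)*sin(nadir)
cos(el) = (8397.5400 / 6371.0000) * sin(14.6 deg) = 0.3322496
el = arccos(0.3322496) = 70.5946 deg
(Earth-central angle = 90 - nadir - el = 4.8054 deg)

70.5946 degrees


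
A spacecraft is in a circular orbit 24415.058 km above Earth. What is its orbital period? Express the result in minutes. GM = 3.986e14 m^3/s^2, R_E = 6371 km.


r = 30786.0580 km = 3.0786058e+07 m
T = 2*pi*sqrt(r^3/mu) = 2*pi*sqrt(2.9178452e+22 / 3.986e14)
T = 53757.9063 s = 895.9651 min

895.9651 minutes


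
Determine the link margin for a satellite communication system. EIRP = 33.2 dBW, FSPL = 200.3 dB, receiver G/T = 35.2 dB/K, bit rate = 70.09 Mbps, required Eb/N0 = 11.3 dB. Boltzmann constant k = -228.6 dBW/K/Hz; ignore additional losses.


C/N0 = EIRP - FSPL + G/T - k = 33.2 - 200.3 + 35.2 - (-228.6)
C/N0 = 96.7000 dB-Hz
R_b = 70.09 Mbps = 7.009e+07 bps -> 10*log10(R_b) = 78.4566 dB-Hz
Eb/N0 = C/N0 - 10*log10(R_b) = 96.7000 - 78.4566 = 18.2434 dB
Margin = Eb/N0 - Eb/N0_req = 18.2434 - 11.3 = 6.9434 dB (link closes)

6.9434 dB


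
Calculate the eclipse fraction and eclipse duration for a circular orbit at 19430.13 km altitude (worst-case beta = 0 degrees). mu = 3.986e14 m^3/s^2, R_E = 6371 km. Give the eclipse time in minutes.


r = 25801.1300 km
T = 687.4135 min
Eclipse fraction = arcsin(R_E/r)/pi = arcsin(6371.0000/25801.1300)/pi
= arcsin(0.2469272)/pi = 0.07942085
Eclipse duration = 0.07942085 * 687.4135 = 54.5950 min

54.5950 minutes


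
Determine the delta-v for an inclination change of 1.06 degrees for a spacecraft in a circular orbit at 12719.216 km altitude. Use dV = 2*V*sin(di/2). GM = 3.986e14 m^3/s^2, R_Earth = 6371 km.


r = 19090.2160 km = 1.9090216e+07 m
V = sqrt(mu/r) = 4569.4426 m/s
di = 1.06 deg = 0.01850049 rad
dV = 2*V*sin(di/2) = 2*4569.4426*sin(0.009250245)
dV = 84.5357 m/s = 0.08453572 km/s

0.0845 km/s


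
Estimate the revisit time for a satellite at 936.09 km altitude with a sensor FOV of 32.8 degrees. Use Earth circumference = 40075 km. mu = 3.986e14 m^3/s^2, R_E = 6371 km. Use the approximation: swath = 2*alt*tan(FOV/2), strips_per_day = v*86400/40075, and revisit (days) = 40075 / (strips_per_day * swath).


swath = 2*936.09*tan(0.286234) = 551.0125 km
v = sqrt(mu/r) = 7385.7809 m/s = 7.3858 km/s
strips/day = v*86400/40075 = 7.3858*86400/40075 = 15.9234
coverage/day = strips * swath = 15.9234 * 551.0125 = 8774.0097 km
revisit = 40075 / 8774.0097 = 4.5675 days

4.5675 days


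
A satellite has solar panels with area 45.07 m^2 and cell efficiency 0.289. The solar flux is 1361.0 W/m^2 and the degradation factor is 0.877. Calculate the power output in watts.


P = area * eta * S * degradation
P = 45.07 * 0.289 * 1361.0 * 0.877
P = 15546.8755 W

15546.8755 W


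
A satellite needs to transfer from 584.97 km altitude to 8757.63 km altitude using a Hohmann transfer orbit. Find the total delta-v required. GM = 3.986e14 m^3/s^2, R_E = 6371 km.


r1 = 6955.9700 km = 6.95597e+06 m
r2 = 15128.6300 km = 1.512863e+07 m
dv1 = sqrt(mu/r1)*(sqrt(2*r2/(r1+r2)) - 1) = 1290.6386 m/s
dv2 = sqrt(mu/r2)*(1 - sqrt(2*r1/(r1+r2))) = 1059.0005 m/s
total dv = |dv1| + |dv2| = 1290.6386 + 1059.0005 = 2349.6391 m/s = 2.3496 km/s

2.3496 km/s


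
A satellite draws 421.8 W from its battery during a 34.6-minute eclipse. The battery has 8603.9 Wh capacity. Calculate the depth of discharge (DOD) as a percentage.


E_used = P * t / 60 = 421.8 * 34.6 / 60 = 243.2380 Wh
DOD = E_used / E_total * 100 = 243.2380 / 8603.9 * 100
DOD = 2.8271 %

2.8271 %


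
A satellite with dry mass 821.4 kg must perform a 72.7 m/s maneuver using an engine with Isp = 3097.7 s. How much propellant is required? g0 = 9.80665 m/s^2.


ve = Isp * g0 = 3097.7 * 9.80665 = 30378.059705 m/s
mass ratio = exp(dv/ve) = exp(72.7/30378.059705) = 1.00239604
m_prop = m_dry * (mr - 1) = 821.4 * (1.00239604 - 1)
m_prop = 1.9681 kg

1.9681 kg


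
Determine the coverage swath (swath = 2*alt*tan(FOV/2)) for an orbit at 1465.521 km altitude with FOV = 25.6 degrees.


FOV = 25.6 deg = 0.4468043 rad
swath = 2 * alt * tan(FOV/2) = 2 * 1465.521 * tan(0.2234021)
swath = 2 * 1465.521 * 0.2271944
swath = 665.9164 km

665.9164 km


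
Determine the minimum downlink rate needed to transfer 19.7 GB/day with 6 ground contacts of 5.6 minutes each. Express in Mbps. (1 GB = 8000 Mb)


total contact time = 6 * 5.6 * 60 = 2016.0000 s
data = 19.7 GB = 157600.0000 Mb
rate = 157600.0000 / 2016.0000 = 78.1746 Mbps

78.1746 Mbps


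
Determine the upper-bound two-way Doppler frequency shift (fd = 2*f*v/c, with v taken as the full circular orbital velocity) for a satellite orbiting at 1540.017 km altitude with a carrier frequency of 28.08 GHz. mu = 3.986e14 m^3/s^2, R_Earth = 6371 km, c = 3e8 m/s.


r = 7.911017e+06 m
v = sqrt(mu/r) = 7098.2696 m/s (worst-case radial velocity)
f = 28.08 GHz = 2.808e+10 Hz
fd = 2*f*v/c = 2*2.808e+10*7098.2696/3.0e+08
fd = 1.3287961e+06 Hz

1.3288e+06 Hz


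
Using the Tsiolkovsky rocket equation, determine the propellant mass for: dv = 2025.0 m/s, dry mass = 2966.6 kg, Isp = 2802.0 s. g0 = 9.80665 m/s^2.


ve = Isp * g0 = 2802.0 * 9.80665 = 27478.233300 m/s
mass ratio = exp(dv/ve) = exp(2025.0/27478.233300) = 1.07647810
m_prop = m_dry * (mr - 1) = 2966.6 * (1.07647810 - 1)
m_prop = 226.8799 kg

226.8799 kg


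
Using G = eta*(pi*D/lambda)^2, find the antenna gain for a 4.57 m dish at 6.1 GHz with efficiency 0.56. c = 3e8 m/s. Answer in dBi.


lambda = c/f = 3e8 / 6.1e+09 = 0.04918033 m
G = eta*(pi*D/lambda)^2 = 0.56*(pi*4.57/0.04918033)^2
G = 47724.0545 (linear)
G = 10*log10(47724.0545) = 46.7874 dBi

46.7874 dBi


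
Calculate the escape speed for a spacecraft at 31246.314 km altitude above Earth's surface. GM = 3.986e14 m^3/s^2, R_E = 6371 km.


r = 6371.0 + 31246.314 = 37617.3140 km = 3.7617314e+07 m
v_esc = sqrt(2*mu/r) = sqrt(2*3.986e14 / 3.7617314e+07)
v_esc = 4603.5170 m/s = 4.6035 km/s

4.6035 km/s


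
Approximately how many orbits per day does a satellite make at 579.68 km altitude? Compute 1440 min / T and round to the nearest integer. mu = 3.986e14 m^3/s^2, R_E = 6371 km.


r = 6.95068e+06 m
T = 2*pi*sqrt(r^3/mu) = 5767.0294 s = 96.1172 min
revs/day = 1440 / 96.1172 = 14.9817
Rounded: 15 revolutions per day

15 revolutions per day


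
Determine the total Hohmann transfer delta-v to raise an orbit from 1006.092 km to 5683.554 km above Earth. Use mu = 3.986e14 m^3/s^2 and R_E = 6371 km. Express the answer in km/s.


r1 = 7377.0920 km = 7.377092e+06 m
r2 = 12054.5540 km = 1.2054554e+07 m
dv1 = sqrt(mu/r1)*(sqrt(2*r2/(r1+r2)) - 1) = 837.0430 m/s
dv2 = sqrt(mu/r2)*(1 - sqrt(2*r1/(r1+r2))) = 739.6632 m/s
total dv = |dv1| + |dv2| = 837.0430 + 739.6632 = 1576.7062 m/s = 1.5767 km/s

1.5767 km/s


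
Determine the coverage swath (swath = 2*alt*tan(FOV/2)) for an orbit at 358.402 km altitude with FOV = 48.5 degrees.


FOV = 48.5 deg = 0.8464847 rad
swath = 2 * alt * tan(FOV/2) = 2 * 358.402 * tan(0.4232423)
swath = 2 * 358.402 * 0.4504672
swath = 322.8967 km

322.8967 km


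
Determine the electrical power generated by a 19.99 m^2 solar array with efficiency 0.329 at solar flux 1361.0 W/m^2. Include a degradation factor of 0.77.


P = area * eta * S * degradation
P = 19.99 * 0.329 * 1361.0 * 0.77
P = 6892.1948 W

6892.1948 W


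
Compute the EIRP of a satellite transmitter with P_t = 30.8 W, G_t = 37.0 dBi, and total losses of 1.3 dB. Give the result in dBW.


Pt = 30.8 W = 14.8855 dBW
EIRP = Pt_dBW + Gt - losses = 14.8855 + 37.0 - 1.3 = 50.5855 dBW

50.5855 dBW


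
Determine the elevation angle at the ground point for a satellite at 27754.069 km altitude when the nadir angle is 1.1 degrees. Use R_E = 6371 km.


r = R_E + alt = 34125.0690 km
Law of sines in the satellite / Earth-center / ground-point triangle:
  sin(nadir)/R_E = sin(90 + el)/r  =>  cos(el) = (r/R_E)*sin(nadir)
cos(el) = (34125.0690 / 6371.0000) * sin(1.1 deg) = 0.1028275
el = arccos(0.1028275) = 84.0980 deg
(Earth-central angle = 90 - nadir - el = 4.8020 deg)

84.0980 degrees


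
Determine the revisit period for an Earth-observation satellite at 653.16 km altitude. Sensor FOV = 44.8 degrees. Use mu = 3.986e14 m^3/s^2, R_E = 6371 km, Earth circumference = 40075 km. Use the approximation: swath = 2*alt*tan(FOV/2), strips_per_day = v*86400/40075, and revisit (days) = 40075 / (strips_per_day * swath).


swath = 2*653.16*tan(0.3909538) = 538.4263 km
v = sqrt(mu/r) = 7533.0604 m/s = 7.5331 km/s
strips/day = v*86400/40075 = 7.5331*86400/40075 = 16.2410
coverage/day = strips * swath = 16.2410 * 538.4263 = 8744.5585 km
revisit = 40075 / 8744.5585 = 4.5829 days

4.5829 days


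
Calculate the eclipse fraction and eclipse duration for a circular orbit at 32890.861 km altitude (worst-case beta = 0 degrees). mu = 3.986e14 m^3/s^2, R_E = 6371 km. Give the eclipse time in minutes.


r = 39261.8610 km
T = 1290.3760 min
Eclipse fraction = arcsin(R_E/r)/pi = arcsin(6371.0000/39261.8610)/pi
= arcsin(0.1622694)/pi = 0.05188137
Eclipse duration = 0.05188137 * 1290.3760 = 66.9465 min

66.9465 minutes


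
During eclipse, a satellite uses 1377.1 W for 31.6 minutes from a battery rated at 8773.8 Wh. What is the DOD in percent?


E_used = P * t / 60 = 1377.1 * 31.6 / 60 = 725.2727 Wh
DOD = E_used / E_total * 100 = 725.2727 / 8773.8 * 100
DOD = 8.2663 %

8.2663 %


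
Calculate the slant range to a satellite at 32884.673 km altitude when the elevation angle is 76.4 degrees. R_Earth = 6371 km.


h = 32884.673 km, el = 76.4 deg
d = -R_E*sin(el) + sqrt((R_E*sin(el))^2 + 2*R_E*h + h^2)
d = -6371.0000*sin(1.3334) + sqrt((6371.0000*0.971961)^2 + 2*6371.0000*32884.673 + 32884.673^2)
d = 33034.7137 km

33034.7137 km


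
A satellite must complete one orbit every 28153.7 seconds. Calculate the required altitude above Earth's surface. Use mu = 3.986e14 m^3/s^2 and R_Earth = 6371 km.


T = 28153.7 s
r = (mu*T^2/(4*pi^2))^(1/3) = (3.986e14 * 28153.7^2 / (4*pi^2))^(1/3)
r = 2.0002434e+07 m = 20002.4336 km
alt = r - R_E = 20002.4336 - 6371 = 13631.4336 km

13631.4336 km


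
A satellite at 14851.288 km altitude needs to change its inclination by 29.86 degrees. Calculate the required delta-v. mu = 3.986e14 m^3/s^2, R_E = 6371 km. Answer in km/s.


r = 21222.2880 km = 2.1222288e+07 m
V = sqrt(mu/r) = 4333.8367 m/s
di = 29.86 deg = 0.5211553 rad
dV = 2*V*sin(di/2) = 2*4333.8367*sin(0.2605777)
dV = 2233.1286 m/s = 2.2331 km/s

2.2331 km/s


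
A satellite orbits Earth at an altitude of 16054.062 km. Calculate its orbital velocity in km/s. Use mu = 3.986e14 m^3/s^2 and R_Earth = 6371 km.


r = R_E + alt = 6371.0 + 16054.062 = 22425.0620 km = 2.2425062e+07 m
v = sqrt(mu/r) = sqrt(3.986e14 / 2.2425062e+07) = 4216.0118 m/s = 4.2160 km/s

4.2160 km/s


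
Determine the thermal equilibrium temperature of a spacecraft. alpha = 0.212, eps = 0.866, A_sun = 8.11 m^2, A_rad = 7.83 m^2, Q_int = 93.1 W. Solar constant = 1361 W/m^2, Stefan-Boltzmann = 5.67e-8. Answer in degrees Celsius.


Numerator = alpha*S*A_sun + Q_int = 0.212*1361*8.11 + 93.1 = 2433.0945 W
Denominator = eps*sigma*A_rad = 0.866*5.67e-8*7.83 = 3.8447023e-07 W/K^4
T^4 = 6.3284342e+09 K^4
T = 282.0487 K = 8.8987 C

8.8987 degrees Celsius


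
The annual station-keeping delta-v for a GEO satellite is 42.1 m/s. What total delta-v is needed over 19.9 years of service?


dV = rate * years = 42.1 * 19.9
dV = 837.7900 m/s

837.7900 m/s


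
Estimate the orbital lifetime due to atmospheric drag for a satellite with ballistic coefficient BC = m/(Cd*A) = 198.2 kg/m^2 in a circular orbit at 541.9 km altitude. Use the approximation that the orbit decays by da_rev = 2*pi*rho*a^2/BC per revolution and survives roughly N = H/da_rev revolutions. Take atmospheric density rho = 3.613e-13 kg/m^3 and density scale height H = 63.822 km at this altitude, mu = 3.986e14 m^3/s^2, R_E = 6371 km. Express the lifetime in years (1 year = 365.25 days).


a = R_E + alt = 6912.9000 km = 6.9129e+06 m
da_rev = 2*pi*rho*a^2/BC = 2*pi*3.613e-13*(6.9129e+06)^2/198.2 = 0.547349504 m per revolution
N = H/da_rev = 63822.0000 m / 0.547349504 m = 116601.9144 revolutions
P = 2*pi*sqrt(a^3/mu) = 5720.0738 s
lifetime = N*P = 116601.9144 * 5720.0738 = 6.6697156e+08 s = 7719.5782 days
years = 7719.5782 / 365.25 = 21.1351 years

21.1351 years


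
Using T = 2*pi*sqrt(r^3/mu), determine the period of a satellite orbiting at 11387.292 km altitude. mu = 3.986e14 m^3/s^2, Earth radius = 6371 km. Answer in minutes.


r = 17758.2920 km = 1.7758292e+07 m
T = 2*pi*sqrt(r^3/mu) = 2*pi*sqrt(5.6002005e+21 / 3.986e14)
T = 23551.1984 s = 392.5200 min

392.5200 minutes


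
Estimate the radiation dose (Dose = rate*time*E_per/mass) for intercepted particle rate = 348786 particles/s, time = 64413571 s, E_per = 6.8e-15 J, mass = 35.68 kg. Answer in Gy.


Total energy deposited = rate * time * E_per
  = 348786 * 64413571 * 6.8e-15 = 0.1527726 J
Dose = E_total / mass = 0.1527726 / 35.68
Dose = 0.004281742 Gy

0.0043 Gy


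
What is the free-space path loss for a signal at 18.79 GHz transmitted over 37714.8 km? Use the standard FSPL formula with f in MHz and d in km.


f = 18.79 GHz = 18790.0000 MHz
d = 37714.8 km
FSPL = 32.44 + 20*log10(18790.0000) + 20*log10(37714.8)
FSPL = 32.44 + 85.4785 + 91.5302
FSPL = 209.4488 dB

209.4488 dB


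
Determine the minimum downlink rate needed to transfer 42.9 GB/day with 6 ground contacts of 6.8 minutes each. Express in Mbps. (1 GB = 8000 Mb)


total contact time = 6 * 6.8 * 60 = 2448.0000 s
data = 42.9 GB = 343200.0000 Mb
rate = 343200.0000 / 2448.0000 = 140.1961 Mbps

140.1961 Mbps


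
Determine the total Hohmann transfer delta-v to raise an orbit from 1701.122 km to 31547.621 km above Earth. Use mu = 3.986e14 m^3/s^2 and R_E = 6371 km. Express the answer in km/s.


r1 = 8072.1220 km = 8.072122e+06 m
r2 = 37918.6210 km = 3.7918621e+07 m
dv1 = sqrt(mu/r1)*(sqrt(2*r2/(r1+r2)) - 1) = 1996.5427 m/s
dv2 = sqrt(mu/r2)*(1 - sqrt(2*r1/(r1+r2))) = 1321.2694 m/s
total dv = |dv1| + |dv2| = 1996.5427 + 1321.2694 = 3317.8121 m/s = 3.3178 km/s

3.3178 km/s


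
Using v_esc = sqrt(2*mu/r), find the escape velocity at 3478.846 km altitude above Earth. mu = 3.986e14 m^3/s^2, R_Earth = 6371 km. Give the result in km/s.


r = 6371.0 + 3478.846 = 9849.8460 km = 9.849846e+06 m
v_esc = sqrt(2*mu/r) = sqrt(2*3.986e14 / 9.849846e+06)
v_esc = 8996.4035 m/s = 8.9964 km/s

8.9964 km/s


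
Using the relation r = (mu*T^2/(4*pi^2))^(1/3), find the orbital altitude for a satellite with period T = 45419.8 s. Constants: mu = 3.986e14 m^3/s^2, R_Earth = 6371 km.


T = 45419.8 s
r = (mu*T^2/(4*pi^2))^(1/3) = (3.986e14 * 45419.8^2 / (4*pi^2))^(1/3)
r = 2.7514143e+07 m = 27514.1435 km
alt = r - R_E = 27514.1435 - 6371 = 21143.1435 km

21143.1435 km


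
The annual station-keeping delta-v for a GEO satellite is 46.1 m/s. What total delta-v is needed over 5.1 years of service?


dV = rate * years = 46.1 * 5.1
dV = 235.1100 m/s

235.1100 m/s


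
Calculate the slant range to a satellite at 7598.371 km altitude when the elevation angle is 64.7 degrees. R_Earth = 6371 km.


h = 7598.371 km, el = 64.7 deg
d = -R_E*sin(el) + sqrt((R_E*sin(el))^2 + 2*R_E*h + h^2)
d = -6371.0000*sin(1.1292) + sqrt((6371.0000*0.9040825)^2 + 2*6371.0000*7598.371 + 7598.371^2)
d = 7941.5589 km

7941.5589 km


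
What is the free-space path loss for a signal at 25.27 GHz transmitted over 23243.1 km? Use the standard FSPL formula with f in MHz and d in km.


f = 25.27 GHz = 25270.0000 MHz
d = 23243.1 km
FSPL = 32.44 + 20*log10(25270.0000) + 20*log10(23243.1)
FSPL = 32.44 + 88.0521 + 87.3259
FSPL = 207.8180 dB

207.8180 dB


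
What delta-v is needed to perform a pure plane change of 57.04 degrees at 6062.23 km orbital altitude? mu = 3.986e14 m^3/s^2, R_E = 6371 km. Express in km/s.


r = 12433.2300 km = 1.243323e+07 m
V = sqrt(mu/r) = 5662.0886 m/s
di = 57.04 deg = 0.9955358 rad
dV = 2*V*sin(di/2) = 2*5662.0886*sin(0.4977679)
dV = 5406.9039 m/s = 5.4069 km/s

5.4069 km/s


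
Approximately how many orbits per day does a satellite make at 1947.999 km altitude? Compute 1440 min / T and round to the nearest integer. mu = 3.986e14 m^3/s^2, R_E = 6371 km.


r = 8.318999e+06 m
T = 2*pi*sqrt(r^3/mu) = 7551.2323 s = 125.8539 min
revs/day = 1440 / 125.8539 = 11.4418
Rounded: 11 revolutions per day

11 revolutions per day


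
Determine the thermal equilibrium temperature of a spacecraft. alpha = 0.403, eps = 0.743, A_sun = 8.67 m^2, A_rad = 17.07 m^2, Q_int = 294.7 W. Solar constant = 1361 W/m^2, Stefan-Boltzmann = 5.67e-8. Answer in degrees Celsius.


Numerator = alpha*S*A_sun + Q_int = 0.403*1361*8.67 + 294.7 = 5050.0476 W
Denominator = eps*sigma*A_rad = 0.743*5.67e-8*17.07 = 7.1912667e-07 W/K^4
T^4 = 7.022473e+09 K^4
T = 289.4826 K = 16.3326 C

16.3326 degrees Celsius


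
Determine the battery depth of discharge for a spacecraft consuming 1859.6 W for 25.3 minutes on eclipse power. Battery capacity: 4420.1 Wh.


E_used = P * t / 60 = 1859.6 * 25.3 / 60 = 784.1313 Wh
DOD = E_used / E_total * 100 = 784.1313 / 4420.1 * 100
DOD = 17.7401 %

17.7401 %


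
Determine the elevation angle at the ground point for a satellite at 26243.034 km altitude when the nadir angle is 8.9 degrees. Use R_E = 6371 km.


r = R_E + alt = 32614.0340 km
Law of sines in the satellite / Earth-center / ground-point triangle:
  sin(nadir)/R_E = sin(90 + el)/r  =>  cos(el) = (r/R_E)*sin(nadir)
cos(el) = (32614.0340 / 6371.0000) * sin(8.9 deg) = 0.791984
el = arccos(0.791984) = 37.6287 deg
(Earth-central angle = 90 - nadir - el = 43.4713 deg)

37.6287 degrees


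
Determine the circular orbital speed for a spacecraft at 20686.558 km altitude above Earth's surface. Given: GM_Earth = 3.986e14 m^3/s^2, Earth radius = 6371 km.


r = R_E + alt = 6371.0 + 20686.558 = 27057.5580 km = 2.7057558e+07 m
v = sqrt(mu/r) = sqrt(3.986e14 / 2.7057558e+07) = 3838.1713 m/s = 3.8382 km/s

3.8382 km/s


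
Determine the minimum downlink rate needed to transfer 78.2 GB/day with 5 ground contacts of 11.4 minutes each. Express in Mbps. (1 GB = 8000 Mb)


total contact time = 5 * 11.4 * 60 = 3420.0000 s
data = 78.2 GB = 625600.0000 Mb
rate = 625600.0000 / 3420.0000 = 182.9240 Mbps

182.9240 Mbps


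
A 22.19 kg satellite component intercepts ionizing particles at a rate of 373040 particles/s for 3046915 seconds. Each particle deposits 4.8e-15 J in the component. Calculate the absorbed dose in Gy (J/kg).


Total energy deposited = rate * time * E_per
  = 373040 * 3046915 * 4.8e-15 = 0.005455782 J
Dose = E_total / mass = 0.005455782 / 22.19
Dose = 2.4586668e-04 Gy

2.4587e-04 Gy


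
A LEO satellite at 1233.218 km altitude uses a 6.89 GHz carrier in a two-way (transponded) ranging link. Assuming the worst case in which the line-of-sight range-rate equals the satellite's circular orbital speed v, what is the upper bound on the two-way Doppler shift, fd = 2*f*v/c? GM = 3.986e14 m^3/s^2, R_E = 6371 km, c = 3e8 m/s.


r = 7.604218e+06 m
v = sqrt(mu/r) = 7240.0467 m/s (worst-case radial velocity)
f = 6.89 GHz = 6.89e+09 Hz
fd = 2*f*v/c = 2*6.89e+09*7240.0467/3.0e+08
fd = 332559.4786 Hz

332559.4786 Hz


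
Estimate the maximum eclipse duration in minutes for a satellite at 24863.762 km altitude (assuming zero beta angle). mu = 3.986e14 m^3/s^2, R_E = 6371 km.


r = 31234.7620 km
T = 915.6242 min
Eclipse fraction = arcsin(R_E/r)/pi = arcsin(6371.0000/31234.7620)/pi
= arcsin(0.2039715)/pi = 0.06538498
Eclipse duration = 0.06538498 * 915.6242 = 59.8681 min

59.8681 minutes


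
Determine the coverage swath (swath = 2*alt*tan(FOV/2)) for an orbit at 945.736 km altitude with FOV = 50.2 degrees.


FOV = 50.2 deg = 0.8761553 rad
swath = 2 * alt * tan(FOV/2) = 2 * 945.736 * tan(0.4380776)
swath = 2 * 945.736 * 0.4684342
swath = 886.0302 km

886.0302 km


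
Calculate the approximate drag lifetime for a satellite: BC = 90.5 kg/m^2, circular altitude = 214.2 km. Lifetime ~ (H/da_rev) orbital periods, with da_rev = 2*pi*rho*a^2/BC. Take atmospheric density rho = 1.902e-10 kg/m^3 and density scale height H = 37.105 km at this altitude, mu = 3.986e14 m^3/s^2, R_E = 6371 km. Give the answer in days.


a = R_E + alt = 6585.2000 km = 6.5852e+06 m
da_rev = 2*pi*rho*a^2/BC = 2*pi*1.902e-10*(6.5852e+06)^2/90.5 = 572.637442 m per revolution
N = H/da_rev = 37105.0000 m / 572.637442 m = 64.7967 revolutions
P = 2*pi*sqrt(a^3/mu) = 5318.2001 s
lifetime = N*P = 64.7967 * 5318.2001 = 344601.6643 s = 3.9884 days

3.9884 days


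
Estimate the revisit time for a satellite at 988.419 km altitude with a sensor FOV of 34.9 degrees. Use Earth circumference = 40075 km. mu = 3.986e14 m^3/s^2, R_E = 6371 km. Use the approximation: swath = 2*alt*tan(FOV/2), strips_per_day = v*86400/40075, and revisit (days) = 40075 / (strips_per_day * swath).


swath = 2*988.419*tan(0.30456) = 621.3985 km
v = sqrt(mu/r) = 7359.4758 m/s = 7.3595 km/s
strips/day = v*86400/40075 = 7.3595*86400/40075 = 15.8667
coverage/day = strips * swath = 15.8667 * 621.3985 = 9859.5551 km
revisit = 40075 / 9859.5551 = 4.0646 days

4.0646 days


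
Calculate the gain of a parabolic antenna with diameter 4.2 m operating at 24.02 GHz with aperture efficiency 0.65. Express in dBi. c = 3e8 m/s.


lambda = c/f = 3e8 / 2.402e+10 = 0.01248959 m
G = eta*(pi*D/lambda)^2 = 0.65*(pi*4.2/0.01248959)^2
G = 725462.8531 (linear)
G = 10*log10(725462.8531) = 58.6062 dBi

58.6062 dBi


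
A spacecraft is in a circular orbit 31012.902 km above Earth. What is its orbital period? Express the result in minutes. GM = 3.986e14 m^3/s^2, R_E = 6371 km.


r = 37383.9020 km = 3.7383902e+07 m
T = 2*pi*sqrt(r^3/mu) = 2*pi*sqrt(5.2246101e+22 / 3.986e14)
T = 71934.6551 s = 1198.9109 min

1198.9109 minutes


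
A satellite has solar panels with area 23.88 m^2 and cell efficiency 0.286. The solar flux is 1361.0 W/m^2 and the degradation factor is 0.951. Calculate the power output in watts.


P = area * eta * S * degradation
P = 23.88 * 0.286 * 1361.0 * 0.951
P = 8839.7300 W

8839.7300 W


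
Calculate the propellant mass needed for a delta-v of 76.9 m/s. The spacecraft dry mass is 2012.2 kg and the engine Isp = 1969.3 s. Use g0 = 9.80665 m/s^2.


ve = Isp * g0 = 1969.3 * 9.80665 = 19312.235845 m/s
mass ratio = exp(dv/ve) = exp(76.9/19312.235845) = 1.00398987
m_prop = m_dry * (mr - 1) = 2012.2 * (1.00398987 - 1)
m_prop = 8.0284 kg

8.0284 kg


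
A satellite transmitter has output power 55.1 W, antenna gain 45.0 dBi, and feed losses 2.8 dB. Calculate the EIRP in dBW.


Pt = 55.1 W = 17.4115 dBW
EIRP = Pt_dBW + Gt - losses = 17.4115 + 45.0 - 2.8 = 59.6115 dBW

59.6115 dBW


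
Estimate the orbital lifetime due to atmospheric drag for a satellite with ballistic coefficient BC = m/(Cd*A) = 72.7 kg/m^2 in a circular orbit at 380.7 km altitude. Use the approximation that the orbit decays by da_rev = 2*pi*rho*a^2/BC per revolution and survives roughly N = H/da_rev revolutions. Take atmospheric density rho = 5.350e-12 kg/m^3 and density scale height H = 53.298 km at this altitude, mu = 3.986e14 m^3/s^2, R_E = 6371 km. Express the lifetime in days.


a = R_E + alt = 6751.7000 km = 6.7517e+06 m
da_rev = 2*pi*rho*a^2/BC = 2*pi*5.350e-12*(6.7517e+06)^2/72.7 = 21.077811 m per revolution
N = H/da_rev = 53298.0000 m / 21.077811 m = 2528.6307 revolutions
P = 2*pi*sqrt(a^3/mu) = 5521.1675 s
lifetime = N*P = 2528.6307 * 5521.1675 = 1.3960994e+07 s = 161.5856 days

161.5856 days


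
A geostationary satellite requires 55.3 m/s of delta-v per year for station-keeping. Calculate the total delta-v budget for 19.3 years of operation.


dV = rate * years = 55.3 * 19.3
dV = 1067.2900 m/s

1067.2900 m/s


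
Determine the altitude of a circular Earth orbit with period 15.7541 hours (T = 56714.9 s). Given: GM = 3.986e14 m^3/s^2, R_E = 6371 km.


T = 56714.9 s
r = (mu*T^2/(4*pi^2))^(1/3) = (3.986e14 * 56714.9^2 / (4*pi^2))^(1/3)
r = 3.1904894e+07 m = 31904.8935 km
alt = r - R_E = 31904.8935 - 6371 = 25533.8935 km

25533.8935 km


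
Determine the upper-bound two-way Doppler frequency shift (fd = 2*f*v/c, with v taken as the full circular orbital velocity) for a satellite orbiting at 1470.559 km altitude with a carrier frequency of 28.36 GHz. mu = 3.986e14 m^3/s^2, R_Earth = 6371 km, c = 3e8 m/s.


r = 7.841559e+06 m
v = sqrt(mu/r) = 7129.6373 m/s (worst-case radial velocity)
f = 28.36 GHz = 2.836e+10 Hz
fd = 2*f*v/c = 2*2.836e+10*7129.6373/3.0e+08
fd = 1.3479768e+06 Hz

1.3480e+06 Hz


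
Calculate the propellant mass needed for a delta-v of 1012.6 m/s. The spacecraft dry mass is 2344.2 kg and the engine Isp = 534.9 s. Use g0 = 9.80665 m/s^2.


ve = Isp * g0 = 534.9 * 9.80665 = 5245.577085 m/s
mass ratio = exp(dv/ve) = exp(1012.6/5245.577085) = 1.21292988
m_prop = m_dry * (mr - 1) = 2344.2 * (1.21292988 - 1)
m_prop = 499.1502 kg

499.1502 kg


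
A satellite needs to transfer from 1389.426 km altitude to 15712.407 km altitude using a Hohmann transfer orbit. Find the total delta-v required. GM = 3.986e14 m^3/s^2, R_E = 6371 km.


r1 = 7760.4260 km = 7.760426e+06 m
r2 = 22083.4070 km = 2.2083407e+07 m
dv1 = sqrt(mu/r1)*(sqrt(2*r2/(r1+r2)) - 1) = 1551.7874 m/s
dv2 = sqrt(mu/r2)*(1 - sqrt(2*r1/(r1+r2))) = 1184.6598 m/s
total dv = |dv1| + |dv2| = 1551.7874 + 1184.6598 = 2736.4472 m/s = 2.7364 km/s

2.7364 km/s


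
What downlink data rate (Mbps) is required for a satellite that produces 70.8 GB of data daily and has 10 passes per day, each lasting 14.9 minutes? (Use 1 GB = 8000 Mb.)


total contact time = 10 * 14.9 * 60 = 8940.0000 s
data = 70.8 GB = 566400.0000 Mb
rate = 566400.0000 / 8940.0000 = 63.3557 Mbps

63.3557 Mbps


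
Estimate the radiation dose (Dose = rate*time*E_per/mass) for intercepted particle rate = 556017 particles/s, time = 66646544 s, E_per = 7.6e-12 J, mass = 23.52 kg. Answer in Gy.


Total energy deposited = rate * time * E_per
  = 556017 * 66646544 * 7.6e-12 = 281.6302 J
Dose = E_total / mass = 281.6302 / 23.52
Dose = 11.9741 Gy

11.9741 Gy


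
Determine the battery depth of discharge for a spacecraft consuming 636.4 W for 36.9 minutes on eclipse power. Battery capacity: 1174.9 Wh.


E_used = P * t / 60 = 636.4 * 36.9 / 60 = 391.3860 Wh
DOD = E_used / E_total * 100 = 391.3860 / 1174.9 * 100
DOD = 33.3123 %

33.3123 %


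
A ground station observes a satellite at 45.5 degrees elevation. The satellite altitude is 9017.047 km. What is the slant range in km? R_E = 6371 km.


h = 9017.047 km, el = 45.5 deg
d = -R_E*sin(el) + sqrt((R_E*sin(el))^2 + 2*R_E*h + h^2)
d = -6371.0000*sin(0.7941248) + sqrt((6371.0000*0.7132504)^2 + 2*6371.0000*9017.047 + 9017.047^2)
d = 10181.7553 km

10181.7553 km


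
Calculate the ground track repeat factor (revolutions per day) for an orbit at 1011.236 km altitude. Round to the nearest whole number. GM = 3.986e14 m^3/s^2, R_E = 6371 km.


r = 7.382236e+06 m
T = 2*pi*sqrt(r^3/mu) = 6312.3796 s = 105.2063 min
revs/day = 1440 / 105.2063 = 13.6874
Rounded: 14 revolutions per day

14 revolutions per day


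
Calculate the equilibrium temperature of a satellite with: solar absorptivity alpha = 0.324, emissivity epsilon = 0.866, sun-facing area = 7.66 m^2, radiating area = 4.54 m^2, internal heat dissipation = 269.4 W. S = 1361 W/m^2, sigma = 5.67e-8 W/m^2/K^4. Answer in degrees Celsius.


Numerator = alpha*S*A_sun + Q_int = 0.324*1361*7.66 + 269.4 = 3647.1842 W
Denominator = eps*sigma*A_rad = 0.866*5.67e-8*4.54 = 2.2292399e-07 W/K^4
T^4 = 1.6360663e+10 K^4
T = 357.6434 K = 84.4934 C

84.4934 degrees Celsius


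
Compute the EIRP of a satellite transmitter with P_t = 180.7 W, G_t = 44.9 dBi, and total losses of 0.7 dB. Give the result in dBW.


Pt = 180.7 W = 22.5696 dBW
EIRP = Pt_dBW + Gt - losses = 22.5696 + 44.9 - 0.7 = 66.7696 dBW

66.7696 dBW


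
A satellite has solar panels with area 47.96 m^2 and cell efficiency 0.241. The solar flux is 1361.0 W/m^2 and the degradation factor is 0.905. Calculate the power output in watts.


P = area * eta * S * degradation
P = 47.96 * 0.241 * 1361.0 * 0.905
P = 14236.4898 W

14236.4898 W


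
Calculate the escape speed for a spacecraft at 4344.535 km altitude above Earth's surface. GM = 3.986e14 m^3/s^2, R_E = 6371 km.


r = 6371.0 + 4344.535 = 10715.5350 km = 1.0715535e+07 m
v_esc = sqrt(2*mu/r) = sqrt(2*3.986e14 / 1.0715535e+07)
v_esc = 8625.3498 m/s = 8.6253 km/s

8.6253 km/s
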